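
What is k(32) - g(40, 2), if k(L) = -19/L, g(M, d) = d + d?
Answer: -147/32 ≈ -4.5938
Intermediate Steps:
g(M, d) = 2*d
k(32) - g(40, 2) = -19/32 - 2*2 = -19*1/32 - 1*4 = -19/32 - 4 = -147/32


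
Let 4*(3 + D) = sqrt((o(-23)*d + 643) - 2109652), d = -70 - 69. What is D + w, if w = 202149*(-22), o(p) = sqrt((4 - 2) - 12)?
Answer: -4447281 + sqrt(-2109009 - 139*I*sqrt(10))/4 ≈ -4.4473e+6 - 363.06*I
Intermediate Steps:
d = -139
o(p) = I*sqrt(10) (o(p) = sqrt(2 - 12) = sqrt(-10) = I*sqrt(10))
D = -3 + sqrt(-2109009 - 139*I*sqrt(10))/4 (D = -3 + sqrt(((I*sqrt(10))*(-139) + 643) - 2109652)/4 = -3 + sqrt((-139*I*sqrt(10) + 643) - 2109652)/4 = -3 + sqrt((643 - 139*I*sqrt(10)) - 2109652)/4 = -3 + sqrt(-2109009 - 139*I*sqrt(10))/4 ≈ -2.9622 - 363.06*I)
w = -4447278
D + w = (-3 + sqrt(-2109009 - 139*I*sqrt(10))/4) - 4447278 = -4447281 + sqrt(-2109009 - 139*I*sqrt(10))/4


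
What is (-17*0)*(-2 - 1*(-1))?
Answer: 0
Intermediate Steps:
(-17*0)*(-2 - 1*(-1)) = 0*(-2 + 1) = 0*(-1) = 0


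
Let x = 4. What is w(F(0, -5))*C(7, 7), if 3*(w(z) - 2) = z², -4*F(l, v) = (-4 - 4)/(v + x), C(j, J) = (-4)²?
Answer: 160/3 ≈ 53.333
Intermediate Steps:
C(j, J) = 16
F(l, v) = 2/(4 + v) (F(l, v) = -(-4 - 4)/(4*(v + 4)) = -(-2)/(4 + v) = 2/(4 + v))
w(z) = 2 + z²/3
w(F(0, -5))*C(7, 7) = (2 + (2/(4 - 5))²/3)*16 = (2 + (2/(-1))²/3)*16 = (2 + (2*(-1))²/3)*16 = (2 + (⅓)*(-2)²)*16 = (2 + (⅓)*4)*16 = (2 + 4/3)*16 = (10/3)*16 = 160/3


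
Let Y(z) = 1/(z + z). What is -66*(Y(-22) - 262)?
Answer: 34587/2 ≈ 17294.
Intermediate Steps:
Y(z) = 1/(2*z)
-66*(Y(-22) - 262) = -66*((½)/(-22) - 262) = -66*((½)*(-1/22) - 262) = -66*(-1/44 - 262) = -66*(-11529/44) = 34587/2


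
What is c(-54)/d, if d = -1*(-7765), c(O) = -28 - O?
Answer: 26/7765 ≈ 0.0033484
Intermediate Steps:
d = 7765
c(-54)/d = (-28 - 1*(-54))/7765 = (-28 + 54)*(1/7765) = 26*(1/7765) = 26/7765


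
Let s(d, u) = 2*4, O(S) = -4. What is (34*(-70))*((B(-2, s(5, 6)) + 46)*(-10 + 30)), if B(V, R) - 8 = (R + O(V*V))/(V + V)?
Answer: -2522800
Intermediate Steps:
s(d, u) = 8
B(V, R) = 8 + (-4 + R)/(2*V) (B(V, R) = 8 + (R - 4)/(V + V) = 8 + (-4 + R)/((2*V)) = 8 + (-4 + R)*(1/(2*V)) = 8 + (-4 + R)/(2*V))
(34*(-70))*((B(-2, s(5, 6)) + 46)*(-10 + 30)) = (34*(-70))*(((1/2)*(-4 + 8 + 16*(-2))/(-2) + 46)*(-10 + 30)) = -2380*((1/2)*(-1/2)*(-4 + 8 - 32) + 46)*20 = -2380*((1/2)*(-1/2)*(-28) + 46)*20 = -2380*(7 + 46)*20 = -126140*20 = -2380*1060 = -2522800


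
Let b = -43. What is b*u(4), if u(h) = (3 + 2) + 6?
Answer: -473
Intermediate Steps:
u(h) = 11 (u(h) = 5 + 6 = 11)
b*u(4) = -43*11 = -473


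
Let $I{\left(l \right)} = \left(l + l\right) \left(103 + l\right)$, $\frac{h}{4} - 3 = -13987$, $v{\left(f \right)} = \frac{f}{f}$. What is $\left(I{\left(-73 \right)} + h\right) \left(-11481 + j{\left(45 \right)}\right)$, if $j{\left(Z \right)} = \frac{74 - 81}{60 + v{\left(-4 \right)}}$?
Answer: $\frac{42242189968}{61} \approx 6.925 \cdot 10^{8}$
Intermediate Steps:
$v{\left(f \right)} = 1$
$h = -55936$ ($h = 12 + 4 \left(-13987\right) = 12 - 55948 = -55936$)
$j{\left(Z \right)} = - \frac{7}{61}$ ($j{\left(Z \right)} = \frac{74 - 81}{60 + 1} = - \frac{7}{61}$)
$I{\left(l \right)} = 2 l \left(103 + l\right)$
$\left(I{\left(-73 \right)} + h\right) \left(-11481 + j{\left(45 \right)}\right) = \left(2 \left(-73\right) \left(103 - 73\right) - 55936\right) \left(-11481 - \frac{7}{61}\right) = \left(2 \left(-73\right) 30 - 55936\right) \left(- \frac{700348}{61}\right) = \left(-4380 - 55936\right) \left(- \frac{700348}{61}\right) = \left(-60316\right) \left(- \frac{700348}{61}\right) = \frac{42242189968}{61}$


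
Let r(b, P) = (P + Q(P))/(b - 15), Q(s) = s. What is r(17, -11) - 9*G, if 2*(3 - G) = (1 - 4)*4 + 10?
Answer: -47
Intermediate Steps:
G = 4 (G = 3 - ((1 - 4)*4 + 10)/2 = 3 - (-3*4 + 10)/2 = 3 - (-12 + 10)/2 = 3 - ½*(-2) = 3 + 1 = 4)
r(b, P) = 2*P/(-15 + b) (r(b, P) = (P + P)/(b - 15) = (2*P)/(-15 + b) = 2*P/(-15 + b))
r(17, -11) - 9*G = 2*(-11)/(-15 + 17) - 9*4 = 2*(-11)/2 - 36 = 2*(-11)*(½) - 36 = -11 - 36 = -47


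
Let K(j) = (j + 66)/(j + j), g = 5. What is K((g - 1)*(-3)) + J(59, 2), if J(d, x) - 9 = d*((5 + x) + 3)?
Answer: 2387/4 ≈ 596.75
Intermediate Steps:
J(d, x) = 9 + d*(8 + x) (J(d, x) = 9 + d*((5 + x) + 3) = 9 + d*(8 + x))
K(j) = (66 + j)/(2*j) (K(j) = (66 + j)/((2*j)) = (66 + j)*(1/(2*j)) = (66 + j)/(2*j))
K((g - 1)*(-3)) + J(59, 2) = (66 + (5 - 1)*(-3))/(2*(((5 - 1)*(-3)))) + (9 + 8*59 + 59*2) = (66 + 4*(-3))/(2*((4*(-3)))) + (9 + 472 + 118) = (½)*(66 - 12)/(-12) + 599 = (½)*(-1/12)*54 + 599 = -9/4 + 599 = 2387/4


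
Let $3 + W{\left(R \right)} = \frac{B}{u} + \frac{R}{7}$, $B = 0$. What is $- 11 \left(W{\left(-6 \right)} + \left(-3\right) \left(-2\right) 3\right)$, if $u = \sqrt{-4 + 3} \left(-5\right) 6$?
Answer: $- \frac{1089}{7} \approx -155.57$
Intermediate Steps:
$u = - 30 i$ ($u = \sqrt{-1} \left(-5\right) 6 = i \left(-5\right) 6 = - 5 i 6 = - 30 i \approx - 30.0 i$)
$W{\left(R \right)} = -3 + \frac{R}{7}$ ($W{\left(R \right)} = -3 + \left(\frac{0}{\left(-30\right) i} + \frac{R}{7}\right) = -3 + \left(0 \frac{i}{30} + R \frac{1}{7}\right) = -3 + \left(0 + \frac{R}{7}\right) = -3 + \frac{R}{7}$)
$- 11 \left(W{\left(-6 \right)} + \left(-3\right) \left(-2\right) 3\right) = - 11 \left(\left(-3 + \frac{1}{7} \left(-6\right)\right) + \left(-3\right) \left(-2\right) 3\right) = - 11 \left(\left(-3 - \frac{6}{7}\right) + 6 \cdot 3\right) = - 11 \left(- \frac{27}{7} + 18\right) = \left(-11\right) \frac{99}{7} = - \frac{1089}{7}$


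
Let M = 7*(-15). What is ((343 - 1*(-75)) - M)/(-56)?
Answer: -523/56 ≈ -9.3393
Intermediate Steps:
M = -105
((343 - 1*(-75)) - M)/(-56) = ((343 - 1*(-75)) - 1*(-105))/(-56) = ((343 + 75) + 105)*(-1/56) = (418 + 105)*(-1/56) = 523*(-1/56) = -523/56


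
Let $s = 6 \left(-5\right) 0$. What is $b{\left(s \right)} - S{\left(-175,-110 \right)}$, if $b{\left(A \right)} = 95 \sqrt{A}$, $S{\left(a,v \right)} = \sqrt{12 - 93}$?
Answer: $- 9 i \approx - 9.0 i$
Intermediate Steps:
$S{\left(a,v \right)} = 9 i$ ($S{\left(a,v \right)} = \sqrt{-81} = 9 i$)
$s = 0$ ($s = \left(-30\right) 0 = 0$)
$b{\left(s \right)} - S{\left(-175,-110 \right)} = 95 \sqrt{0} - 9 i = 95 \cdot 0 - 9 i = 0 - 9 i = - 9 i$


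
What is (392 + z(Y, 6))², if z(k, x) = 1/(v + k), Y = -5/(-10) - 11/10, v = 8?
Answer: 210511081/1369 ≈ 1.5377e+5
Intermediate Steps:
Y = -⅗ (Y = -5*(-⅒) - 11*⅒ = ½ - 11/10 = -⅗ ≈ -0.60000)
z(k, x) = 1/(8 + k)
(392 + z(Y, 6))² = (392 + 1/(8 - ⅗))² = (392 + 1/(37/5))² = (392 + 5/37)² = (14509/37)² = 210511081/1369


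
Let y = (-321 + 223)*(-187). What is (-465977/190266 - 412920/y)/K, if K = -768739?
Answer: 43552065611/1340225228981562 ≈ 3.2496e-5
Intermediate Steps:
y = 18326 (y = -98*(-187) = 18326)
(-465977/190266 - 412920/y)/K = (-465977/190266 - 412920/18326)/(-768739) = (-465977*1/190266 - 412920*1/18326)*(-1/768739) = (-465977/190266 - 206460/9163)*(-1/768739) = -43552065611/1743407358*(-1/768739) = 43552065611/1340225228981562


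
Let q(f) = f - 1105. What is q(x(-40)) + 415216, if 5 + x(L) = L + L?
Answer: 414026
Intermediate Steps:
x(L) = -5 + 2*L (x(L) = -5 + (L + L) = -5 + 2*L)
q(f) = -1105 + f
q(x(-40)) + 415216 = (-1105 + (-5 + 2*(-40))) + 415216 = (-1105 + (-5 - 80)) + 415216 = (-1105 - 85) + 415216 = -1190 + 415216 = 414026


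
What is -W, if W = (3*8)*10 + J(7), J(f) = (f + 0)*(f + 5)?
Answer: -324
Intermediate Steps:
J(f) = f*(5 + f)
W = 324 (W = (3*8)*10 + 7*(5 + 7) = 24*10 + 7*12 = 240 + 84 = 324)
-W = -1*324 = -324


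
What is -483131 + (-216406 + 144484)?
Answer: -555053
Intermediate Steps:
-483131 + (-216406 + 144484) = -483131 - 71922 = -555053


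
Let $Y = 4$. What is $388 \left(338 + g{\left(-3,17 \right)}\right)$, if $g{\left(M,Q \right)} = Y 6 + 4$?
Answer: $142008$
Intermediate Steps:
$g{\left(M,Q \right)} = 28$ ($g{\left(M,Q \right)} = 4 \cdot 6 + 4 = 24 + 4 = 28$)
$388 \left(338 + g{\left(-3,17 \right)}\right) = 388 \left(338 + 28\right) = 388 \cdot 366 = 142008$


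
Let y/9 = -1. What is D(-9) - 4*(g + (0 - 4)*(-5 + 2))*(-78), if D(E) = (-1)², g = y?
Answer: 937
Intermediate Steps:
y = -9 (y = 9*(-1) = -9)
g = -9
D(E) = 1
D(-9) - 4*(g + (0 - 4)*(-5 + 2))*(-78) = 1 - 4*(-9 + (0 - 4)*(-5 + 2))*(-78) = 1 - 4*(-9 - 4*(-3))*(-78) = 1 - 4*(-9 + 12)*(-78) = 1 - 4*3*(-78) = 1 - 12*(-78) = 1 + 936 = 937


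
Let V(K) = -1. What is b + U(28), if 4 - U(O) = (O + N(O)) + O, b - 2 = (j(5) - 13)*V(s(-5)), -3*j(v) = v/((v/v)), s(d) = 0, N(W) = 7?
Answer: -127/3 ≈ -42.333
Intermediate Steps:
j(v) = -v/3 (j(v) = -v/(3*(v/v)) = -v/(3*1) = -v/3)
b = 50/3 (b = 2 + (-1/3*5 - 13)*(-1) = 2 + (-5/3 - 13)*(-1) = 2 - 44/3*(-1) = 2 + 44/3 = 50/3 ≈ 16.667)
U(O) = -3 - 2*O (U(O) = 4 - ((O + 7) + O) = 4 - ((7 + O) + O) = 4 - (7 + 2*O) = 4 + (-7 - 2*O) = -3 - 2*O)
b + U(28) = 50/3 + (-3 - 2*28) = 50/3 + (-3 - 56) = 50/3 - 59 = -127/3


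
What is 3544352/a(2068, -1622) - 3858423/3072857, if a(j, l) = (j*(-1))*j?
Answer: -1712019453601/821340874673 ≈ -2.0844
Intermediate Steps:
a(j, l) = -j² (a(j, l) = (-j)*j = -j²)
3544352/a(2068, -1622) - 3858423/3072857 = 3544352/((-1*2068²)) - 3858423/3072857 = 3544352/((-1*4276624)) - 3858423*1/3072857 = 3544352/(-4276624) - 3858423/3072857 = 3544352*(-1/4276624) - 3858423/3072857 = -221522/267289 - 3858423/3072857 = -1712019453601/821340874673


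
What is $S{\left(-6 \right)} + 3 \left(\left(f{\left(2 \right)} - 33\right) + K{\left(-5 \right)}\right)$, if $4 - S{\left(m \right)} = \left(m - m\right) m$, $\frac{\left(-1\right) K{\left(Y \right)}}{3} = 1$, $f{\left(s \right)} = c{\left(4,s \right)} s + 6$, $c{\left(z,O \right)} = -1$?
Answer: $-92$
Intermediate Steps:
$f{\left(s \right)} = 6 - s$ ($f{\left(s \right)} = - s + 6 = 6 - s$)
$K{\left(Y \right)} = -3$ ($K{\left(Y \right)} = \left(-3\right) 1 = -3$)
$S{\left(m \right)} = 4$ ($S{\left(m \right)} = 4 - \left(m - m\right) m = 4 - 0 m = 4 - 0 = 4 + 0 = 4$)
$S{\left(-6 \right)} + 3 \left(\left(f{\left(2 \right)} - 33\right) + K{\left(-5 \right)}\right) = 4 + 3 \left(\left(\left(6 - 2\right) - 33\right) - 3\right) = 4 + 3 \left(\left(4 - 33\right) - 3\right) = 4 + 3 \left(-29 - 3\right) = 4 + 3 \left(-32\right) = 4 - 96 = -92$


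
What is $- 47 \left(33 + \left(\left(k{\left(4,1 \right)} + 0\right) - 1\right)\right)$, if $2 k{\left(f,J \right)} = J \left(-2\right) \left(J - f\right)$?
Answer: $-1645$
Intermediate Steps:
$k{\left(f,J \right)} = - J \left(J - f\right)$ ($k{\left(f,J \right)} = \frac{J \left(-2\right) \left(J - f\right)}{2} = \frac{- 2 J \left(J - f\right)}{2} = \frac{\left(-2\right) J \left(J - f\right)}{2} = - J \left(J - f\right)$)
$- 47 \left(33 + \left(\left(k{\left(4,1 \right)} + 0\right) - 1\right)\right) = - 47 \left(33 - \left(1 - \left(4 - 1\right)\right)\right) = - 47 \left(33 + \left(\left(1 \cdot 3 + 0\right) - 1\right)\right) = - 47 \left(33 + \left(\left(3 + 0\right) - 1\right)\right) = - 47 \left(33 + \left(3 - 1\right)\right) = - 47 \left(33 + 2\right) = \left(-47\right) 35 = -1645$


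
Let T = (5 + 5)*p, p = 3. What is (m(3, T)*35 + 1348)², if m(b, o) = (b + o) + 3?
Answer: 6801664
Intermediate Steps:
T = 30 (T = (5 + 5)*3 = 10*3 = 30)
m(b, o) = 3 + b + o
(m(3, T)*35 + 1348)² = ((3 + 3 + 30)*35 + 1348)² = (36*35 + 1348)² = (1260 + 1348)² = 2608² = 6801664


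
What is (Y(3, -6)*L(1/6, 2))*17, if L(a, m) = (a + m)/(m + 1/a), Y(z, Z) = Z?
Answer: -221/8 ≈ -27.625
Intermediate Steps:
L(a, m) = (a + m)/(m + 1/a)
(Y(3, -6)*L(1/6, 2))*17 = -6*(1/6 + 2)/(6*(1 + 2/6))*17 = -(⅙ + 2)/(1 + (⅙)*2)*17 = -13/((1 + ⅓)*6)*17 = -13/(4/3*6)*17 = -3*13/(4*6)*17 = -6*13/48*17 = -13/8*17 = -221/8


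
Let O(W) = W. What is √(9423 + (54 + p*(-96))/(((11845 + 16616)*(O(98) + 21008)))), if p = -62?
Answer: √94449327287504125294/100116311 ≈ 97.072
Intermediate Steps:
√(9423 + (54 + p*(-96))/(((11845 + 16616)*(O(98) + 21008)))) = √(9423 + (54 - 62*(-96))/(((11845 + 16616)*(98 + 21008)))) = √(9423 + (54 + 5952)/((28461*21106))) = √(9423 + 6006/600697866) = √(9423 + 6006*(1/600697866)) = √(9423 + 1001/100116311) = √(943395999554/100116311) = √94449327287504125294/100116311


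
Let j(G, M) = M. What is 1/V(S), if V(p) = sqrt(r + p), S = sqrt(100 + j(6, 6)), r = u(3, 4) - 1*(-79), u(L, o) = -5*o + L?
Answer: 1/sqrt(62 + sqrt(106)) ≈ 0.11761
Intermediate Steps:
u(L, o) = L - 5*o
r = 62 (r = (3 - 5*4) - 1*(-79) = (3 - 20) + 79 = -17 + 79 = 62)
S = sqrt(106) (S = sqrt(100 + 6) = sqrt(106) ≈ 10.296)
V(p) = sqrt(62 + p)
1/V(S) = 1/(sqrt(62 + sqrt(106))) = 1/sqrt(62 + sqrt(106))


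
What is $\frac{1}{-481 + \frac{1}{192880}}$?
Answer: $- \frac{192880}{92775279} \approx -0.002079$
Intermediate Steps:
$\frac{1}{-481 + \frac{1}{192880}} = \frac{1}{- \frac{92775279}{192880}} = - \frac{192880}{92775279}$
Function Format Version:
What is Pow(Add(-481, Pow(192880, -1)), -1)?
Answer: Rational(-192880, 92775279) ≈ -0.0020790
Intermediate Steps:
Pow(Add(-481, Pow(192880, -1)), -1) = Pow(Add(-481, Rational(1, 192880)), -1) = Pow(Rational(-92775279, 192880), -1) = Rational(-192880, 92775279)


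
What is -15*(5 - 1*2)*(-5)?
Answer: 225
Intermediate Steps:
-15*(5 - 1*2)*(-5) = -15*(5 - 2)*(-5) = -15*3*(-5) = -45*(-5) = 225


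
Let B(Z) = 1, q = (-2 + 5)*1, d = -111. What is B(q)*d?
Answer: -111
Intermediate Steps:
q = 3 (q = 3*1 = 3)
B(q)*d = 1*(-111) = -111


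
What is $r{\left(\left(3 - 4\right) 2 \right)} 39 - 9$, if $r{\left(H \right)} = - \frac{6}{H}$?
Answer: $108$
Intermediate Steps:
$r{\left(\left(3 - 4\right) 2 \right)} 39 - 9 = - \frac{6}{\left(3 - 4\right) 2} \cdot 39 - 9 = - \frac{6}{\left(-1\right) 2} \cdot 39 - 9 = - \frac{6}{-2} \cdot 39 - 9 = \left(-6\right) \left(- \frac{1}{2}\right) 39 - 9 = 3 \cdot 39 - 9 = 117 - 9 = 108$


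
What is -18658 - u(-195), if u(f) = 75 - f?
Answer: -18928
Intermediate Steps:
-18658 - u(-195) = -18658 - (75 - 1*(-195)) = -18658 - (75 + 195) = -18658 - 1*270 = -18658 - 270 = -18928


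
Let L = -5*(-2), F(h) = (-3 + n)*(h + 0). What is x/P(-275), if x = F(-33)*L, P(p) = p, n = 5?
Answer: 12/5 ≈ 2.4000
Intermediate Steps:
F(h) = 2*h (F(h) = (-3 + 5)*(h + 0) = 2*h)
L = 10
x = -660 (x = (2*(-33))*10 = -66*10 = -660)
x/P(-275) = -660/(-275) = -660*(-1/275) = 12/5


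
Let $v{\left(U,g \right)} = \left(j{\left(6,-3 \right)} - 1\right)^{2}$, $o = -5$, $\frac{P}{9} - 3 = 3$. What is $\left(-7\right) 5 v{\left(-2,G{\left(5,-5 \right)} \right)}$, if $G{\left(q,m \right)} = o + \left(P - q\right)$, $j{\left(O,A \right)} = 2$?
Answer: $-35$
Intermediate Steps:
$P = 54$ ($P = 27 + 9 \cdot 3 = 27 + 27 = 54$)
$G{\left(q,m \right)} = 49 - q$ ($G{\left(q,m \right)} = -5 - \left(-54 + q\right) = 49 - q$)
$v{\left(U,g \right)} = 1$ ($v{\left(U,g \right)} = \left(2 - 1\right)^{2} = 1^{2} = 1$)
$\left(-7\right) 5 v{\left(-2,G{\left(5,-5 \right)} \right)} = \left(-7\right) 5 \cdot 1 = \left(-35\right) 1 = -35$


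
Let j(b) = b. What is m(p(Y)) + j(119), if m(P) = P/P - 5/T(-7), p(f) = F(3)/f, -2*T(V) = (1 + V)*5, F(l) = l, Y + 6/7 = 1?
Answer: 359/3 ≈ 119.67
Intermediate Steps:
Y = 1/7 (Y = -6/7 + 1 = 1/7 ≈ 0.14286)
T(V) = -5/2 - 5*V/2 (T(V) = -(1 + V)*5/2 = -(5 + 5*V)/2 = -5/2 - 5*V/2)
p(f) = 3/f
m(P) = 2/3 (m(P) = P/P - 5/(-5/2 - 5/2*(-7)) = 1 - 5/(-5/2 + 35/2) = 1 - 5/15 = 1 - 5*1/15 = 1 - 1/3 = 2/3)
m(p(Y)) + j(119) = 2/3 + 119 = 359/3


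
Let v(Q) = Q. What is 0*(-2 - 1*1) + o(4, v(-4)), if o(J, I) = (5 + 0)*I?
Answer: -20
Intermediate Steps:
o(J, I) = 5*I
0*(-2 - 1*1) + o(4, v(-4)) = 0*(-2 - 1*1) + 5*(-4) = 0*(-2 - 1) - 20 = 0*(-3) - 20 = 0 - 20 = -20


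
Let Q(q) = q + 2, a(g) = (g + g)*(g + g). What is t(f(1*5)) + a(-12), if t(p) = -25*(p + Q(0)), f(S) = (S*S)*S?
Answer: -2599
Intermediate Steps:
a(g) = 4*g² (a(g) = (2*g)*(2*g) = 4*g²)
f(S) = S³ (f(S) = S²*S = S³)
Q(q) = 2 + q
t(p) = -50 - 25*p (t(p) = -25*(p + (2 + 0)) = -25*(p + 2) = -25*(2 + p) = -50 - 25*p)
t(f(1*5)) + a(-12) = (-50 - 25*(1*5)³) + 4*(-12)² = (-50 - 25*5³) + 4*144 = (-50 - 25*125) + 576 = (-50 - 3125) + 576 = -3175 + 576 = -2599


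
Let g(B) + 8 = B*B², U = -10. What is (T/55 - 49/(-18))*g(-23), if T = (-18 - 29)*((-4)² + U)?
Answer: 5797735/198 ≈ 29282.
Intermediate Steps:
g(B) = -8 + B³ (g(B) = -8 + B*B² = -8 + B³)
T = -282 (T = (-18 - 29)*((-4)² - 10) = -47*(16 - 10) = -47*6 = -282)
(T/55 - 49/(-18))*g(-23) = (-282/55 - 49/(-18))*(-8 + (-23)³) = (-282*1/55 - 49*(-1/18))*(-8 - 12167) = (-282/55 + 49/18)*(-12175) = -2381/990*(-12175) = 5797735/198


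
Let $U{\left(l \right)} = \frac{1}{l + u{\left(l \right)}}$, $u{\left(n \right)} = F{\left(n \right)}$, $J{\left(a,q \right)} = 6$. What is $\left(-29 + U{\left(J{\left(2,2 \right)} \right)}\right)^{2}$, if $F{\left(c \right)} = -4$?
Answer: $\frac{3249}{4} \approx 812.25$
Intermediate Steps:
$u{\left(n \right)} = -4$
$U{\left(l \right)} = \frac{1}{-4 + l}$ ($U{\left(l \right)} = \frac{1}{l - 4} = \frac{1}{-4 + l}$)
$\left(-29 + U{\left(J{\left(2,2 \right)} \right)}\right)^{2} = \left(-29 + \frac{1}{-4 + 6}\right)^{2} = \left(-29 + \frac{1}{2}\right)^{2} = \left(- \frac{57}{2}\right)^{2} = \frac{3249}{4}$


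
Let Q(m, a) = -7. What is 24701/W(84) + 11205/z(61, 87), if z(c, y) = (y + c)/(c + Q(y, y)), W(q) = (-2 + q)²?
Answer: 1018036607/248788 ≈ 4092.0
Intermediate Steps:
z(c, y) = (c + y)/(-7 + c) (z(c, y) = (y + c)/(c - 7) = (c + y)/(-7 + c))
24701/W(84) + 11205/z(61, 87) = 24701/((-2 + 84)²) + 11205/(((61 + 87)/(-7 + 61))) = 24701/(82²) + 11205/((148/54)) = 24701/6724 + 11205/(((1/54)*148)) = 24701*(1/6724) + 11205/(74/27) = 24701/6724 + 11205*(27/74) = 24701/6724 + 302535/74 = 1018036607/248788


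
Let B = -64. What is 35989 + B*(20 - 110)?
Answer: 41749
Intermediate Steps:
35989 + B*(20 - 110) = 35989 - 64*(20 - 110) = 35989 - 64*(-90) = 35989 + 5760 = 41749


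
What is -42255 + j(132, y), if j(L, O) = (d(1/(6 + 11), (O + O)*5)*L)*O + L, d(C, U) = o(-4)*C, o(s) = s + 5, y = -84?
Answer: -727179/17 ≈ -42775.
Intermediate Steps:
o(s) = 5 + s
d(C, U) = C (d(C, U) = (5 - 4)*C = 1*C = C)
j(L, O) = L + L*O/17 (j(L, O) = (L/(6 + 11))*O + L = (L/17)*O + L = L*O/17 + L = L + L*O/17)
-42255 + j(132, y) = -42255 + (1/17)*132*(17 - 84) = -42255 + (1/17)*132*(-67) = -42255 - 8844/17 = -727179/17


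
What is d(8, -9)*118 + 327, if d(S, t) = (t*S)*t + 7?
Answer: 77617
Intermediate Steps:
d(S, t) = 7 + S*t² (d(S, t) = (S*t)*t + 7 = S*t² + 7 = 7 + S*t²)
d(8, -9)*118 + 327 = (7 + 8*(-9)²)*118 + 327 = (7 + 8*81)*118 + 327 = (7 + 648)*118 + 327 = 655*118 + 327 = 77290 + 327 = 77617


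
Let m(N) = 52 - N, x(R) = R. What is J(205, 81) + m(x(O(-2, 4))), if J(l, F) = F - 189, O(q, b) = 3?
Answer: -59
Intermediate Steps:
J(l, F) = -189 + F
J(205, 81) + m(x(O(-2, 4))) = (-189 + 81) + (52 - 1*3) = -108 + (52 - 3) = -108 + 49 = -59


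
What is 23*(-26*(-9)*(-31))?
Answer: -166842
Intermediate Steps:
23*(-26*(-9)*(-31)) = 23*(234*(-31)) = 23*(-7254) = -166842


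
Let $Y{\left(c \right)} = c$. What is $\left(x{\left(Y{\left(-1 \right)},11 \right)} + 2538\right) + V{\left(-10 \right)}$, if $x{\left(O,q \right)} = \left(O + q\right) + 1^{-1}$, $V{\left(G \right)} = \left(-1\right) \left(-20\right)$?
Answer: $2569$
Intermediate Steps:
$V{\left(G \right)} = 20$
$x{\left(O,q \right)} = 1 + O + q$ ($x{\left(O,q \right)} = \left(O + q\right) + 1 = 1 + O + q$)
$\left(x{\left(Y{\left(-1 \right)},11 \right)} + 2538\right) + V{\left(-10 \right)} = \left(\left(1 - 1 + 11\right) + 2538\right) + 20 = \left(11 + 2538\right) + 20 = 2549 + 20 = 2569$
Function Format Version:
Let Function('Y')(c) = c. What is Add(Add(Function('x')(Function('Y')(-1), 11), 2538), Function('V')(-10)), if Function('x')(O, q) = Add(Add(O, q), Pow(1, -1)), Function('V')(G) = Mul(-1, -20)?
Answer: 2569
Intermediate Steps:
Function('V')(G) = 20
Function('x')(O, q) = Add(1, O, q) (Function('x')(O, q) = Add(Add(O, q), 1) = Add(1, O, q))
Add(Add(Function('x')(Function('Y')(-1), 11), 2538), Function('V')(-10)) = Add(Add(Add(1, -1, 11), 2538), 20) = Add(Add(11, 2538), 20) = Add(2549, 20) = 2569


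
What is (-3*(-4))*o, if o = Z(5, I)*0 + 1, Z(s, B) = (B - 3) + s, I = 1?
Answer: 12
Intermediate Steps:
Z(s, B) = -3 + B + s (Z(s, B) = (-3 + B) + s = -3 + B + s)
o = 1 (o = (-3 + 1 + 5)*0 + 1 = 3*0 + 1 = 0 + 1 = 1)
(-3*(-4))*o = -3*(-4)*1 = 12*1 = 12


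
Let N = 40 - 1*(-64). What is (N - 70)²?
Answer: 1156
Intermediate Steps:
N = 104 (N = 40 + 64 = 104)
(N - 70)² = (104 - 70)² = 34² = 1156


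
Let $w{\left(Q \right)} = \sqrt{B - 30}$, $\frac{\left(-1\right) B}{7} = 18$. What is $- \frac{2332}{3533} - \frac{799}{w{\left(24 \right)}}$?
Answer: $- \frac{2332}{3533} + \frac{799 i \sqrt{39}}{78} \approx -0.66006 + 63.971 i$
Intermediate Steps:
$B = -126$ ($B = \left(-7\right) 18 = -126$)
$w{\left(Q \right)} = 2 i \sqrt{39}$ ($w{\left(Q \right)} = \sqrt{-126 - 30} = \sqrt{-156} = 2 i \sqrt{39}$)
$- \frac{2332}{3533} - \frac{799}{w{\left(24 \right)}} = - \frac{2332}{3533} - \frac{799}{2 i \sqrt{39}} = \left(-2332\right) \frac{1}{3533} - 799 \left(- \frac{i \sqrt{39}}{78}\right) = - \frac{2332}{3533} + \frac{799 i \sqrt{39}}{78}$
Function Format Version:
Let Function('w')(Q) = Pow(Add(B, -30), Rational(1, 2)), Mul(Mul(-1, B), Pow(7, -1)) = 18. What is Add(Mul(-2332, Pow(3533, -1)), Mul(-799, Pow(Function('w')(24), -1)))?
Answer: Add(Rational(-2332, 3533), Mul(Rational(799, 78), I, Pow(39, Rational(1, 2)))) ≈ Add(-0.66006, Mul(63.971, I))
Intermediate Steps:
B = -126 (B = Mul(-7, 18) = -126)
Function('w')(Q) = Mul(2, I, Pow(39, Rational(1, 2))) (Function('w')(Q) = Pow(Add(-126, -30), Rational(1, 2)) = Pow(-156, Rational(1, 2)) = Mul(2, I, Pow(39, Rational(1, 2))))
Add(Mul(-2332, Pow(3533, -1)), Mul(-799, Pow(Function('w')(24), -1))) = Add(Mul(-2332, Pow(3533, -1)), Mul(-799, Pow(Mul(2, I, Pow(39, Rational(1, 2))), -1))) = Add(Mul(-2332, Rational(1, 3533)), Mul(-799, Mul(Rational(-1, 78), I, Pow(39, Rational(1, 2))))) = Add(Rational(-2332, 3533), Mul(Rational(799, 78), I, Pow(39, Rational(1, 2))))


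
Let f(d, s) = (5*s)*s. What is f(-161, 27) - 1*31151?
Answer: -27506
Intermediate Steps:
f(d, s) = 5*s²
f(-161, 27) - 1*31151 = 5*27² - 1*31151 = 5*729 - 31151 = 3645 - 31151 = -27506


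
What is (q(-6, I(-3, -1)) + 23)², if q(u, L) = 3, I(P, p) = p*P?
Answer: 676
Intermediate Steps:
I(P, p) = P*p
(q(-6, I(-3, -1)) + 23)² = (3 + 23)² = 26² = 676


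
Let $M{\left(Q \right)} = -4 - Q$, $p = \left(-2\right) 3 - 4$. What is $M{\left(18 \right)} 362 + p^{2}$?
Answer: $-7864$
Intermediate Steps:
$p = -10$ ($p = -6 - 4 = -10$)
$M{\left(18 \right)} 362 + p^{2} = \left(-4 - 18\right) 362 + \left(-10\right)^{2} = \left(-4 - 18\right) 362 + 100 = \left(-22\right) 362 + 100 = -7964 + 100 = -7864$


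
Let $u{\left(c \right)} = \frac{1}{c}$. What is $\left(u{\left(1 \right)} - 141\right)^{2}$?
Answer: $19600$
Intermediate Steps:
$\left(u{\left(1 \right)} - 141\right)^{2} = \left(1^{-1} - 141\right)^{2} = \left(1 - 141\right)^{2} = \left(-140\right)^{2} = 19600$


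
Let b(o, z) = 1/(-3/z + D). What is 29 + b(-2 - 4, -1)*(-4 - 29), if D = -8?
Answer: 178/5 ≈ 35.600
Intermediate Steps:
b(o, z) = 1/(-8 - 3/z) (b(o, z) = 1/(-3/z - 8) = 1/(-8 - 3/z))
29 + b(-2 - 4, -1)*(-4 - 29) = 29 + (-1*(-1)/(3 + 8*(-1)))*(-4 - 29) = 29 - 1*(-1)/(3 - 8)*(-33) = 29 - 1*(-1)/(-5)*(-33) = 29 - 1*(-1)*(-1/5)*(-33) = 29 - 1/5*(-33) = 29 + 33/5 = 178/5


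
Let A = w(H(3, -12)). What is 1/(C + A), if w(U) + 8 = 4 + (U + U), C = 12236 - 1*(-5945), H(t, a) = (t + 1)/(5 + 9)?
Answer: 7/127243 ≈ 5.5013e-5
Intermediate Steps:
H(t, a) = 1/14 + t/14 (H(t, a) = (1 + t)/14 = (1 + t)*(1/14) = 1/14 + t/14)
C = 18181 (C = 12236 + 5945 = 18181)
w(U) = -4 + 2*U (w(U) = -8 + (4 + (U + U)) = -8 + (4 + 2*U) = -4 + 2*U)
A = -24/7 (A = -4 + 2*(1/14 + (1/14)*3) = -4 + 2*(1/14 + 3/14) = -4 + 2*(2/7) = -4 + 4/7 = -24/7 ≈ -3.4286)
1/(C + A) = 1/(18181 - 24/7) = 1/(127243/7) = 7/127243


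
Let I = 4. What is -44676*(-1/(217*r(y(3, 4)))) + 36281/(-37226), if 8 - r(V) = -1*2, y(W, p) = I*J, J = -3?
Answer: 113169929/5770030 ≈ 19.613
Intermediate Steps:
y(W, p) = -12 (y(W, p) = 4*(-3) = -12)
r(V) = 10 (r(V) = 8 - (-1)*2 = 8 - 1*(-2) = 8 + 2 = 10)
-44676*(-1/(217*r(y(3, 4)))) + 36281/(-37226) = -44676/(10*(-217)) + 36281/(-37226) = -44676/(-2170) + 36281*(-1/37226) = -44676*(-1/2170) - 5183/5318 = 22338/1085 - 5183/5318 = 113169929/5770030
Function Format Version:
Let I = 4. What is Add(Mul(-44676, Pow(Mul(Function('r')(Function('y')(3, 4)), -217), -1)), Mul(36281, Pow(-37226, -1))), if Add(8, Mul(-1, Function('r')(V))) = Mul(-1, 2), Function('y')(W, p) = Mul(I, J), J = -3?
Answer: Rational(113169929, 5770030) ≈ 19.613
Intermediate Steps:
Function('y')(W, p) = -12 (Function('y')(W, p) = Mul(4, -3) = -12)
Function('r')(V) = 10 (Function('r')(V) = Add(8, Mul(-1, Mul(-1, 2))) = Add(8, Mul(-1, -2)) = Add(8, 2) = 10)
Add(Mul(-44676, Pow(Mul(Function('r')(Function('y')(3, 4)), -217), -1)), Mul(36281, Pow(-37226, -1))) = Add(Mul(-44676, Pow(Mul(10, -217), -1)), Mul(36281, Pow(-37226, -1))) = Add(Mul(-44676, Pow(-2170, -1)), Mul(36281, Rational(-1, 37226))) = Add(Mul(-44676, Rational(-1, 2170)), Rational(-5183, 5318)) = Add(Rational(22338, 1085), Rational(-5183, 5318)) = Rational(113169929, 5770030)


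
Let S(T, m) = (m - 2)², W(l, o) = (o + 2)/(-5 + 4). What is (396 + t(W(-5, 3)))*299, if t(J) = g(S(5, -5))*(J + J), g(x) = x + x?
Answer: -174616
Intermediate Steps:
W(l, o) = -2 - o (W(l, o) = (2 + o)/(-1) = (2 + o)*(-1) = -2 - o)
S(T, m) = (-2 + m)²
g(x) = 2*x
t(J) = 196*J (t(J) = (2*(-2 - 5)²)*(J + J) = (2*(-7)²)*(2*J) = (2*49)*(2*J) = 98*(2*J) = 196*J)
(396 + t(W(-5, 3)))*299 = (396 + 196*(-2 - 1*3))*299 = (396 + 196*(-2 - 3))*299 = (396 + 196*(-5))*299 = (396 - 980)*299 = -584*299 = -174616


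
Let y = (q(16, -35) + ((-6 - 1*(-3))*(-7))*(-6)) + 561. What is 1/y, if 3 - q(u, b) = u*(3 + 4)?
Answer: 1/326 ≈ 0.0030675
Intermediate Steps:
q(u, b) = 3 - 7*u (q(u, b) = 3 - u*(3 + 4) = 3 - u*7 = 3 - 7*u)
y = 326 (y = ((3 - 7*16) + ((-6 - 1*(-3))*(-7))*(-6)) + 561 = ((3 - 112) + ((-6 + 3)*(-7))*(-6)) + 561 = (-109 - 3*(-7)*(-6)) + 561 = (-109 + 21*(-6)) + 561 = (-109 - 126) + 561 = -235 + 561 = 326)
1/y = 1/326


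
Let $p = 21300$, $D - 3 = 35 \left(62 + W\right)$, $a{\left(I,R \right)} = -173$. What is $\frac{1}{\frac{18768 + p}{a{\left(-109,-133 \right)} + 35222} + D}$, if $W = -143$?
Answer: $- \frac{1669}{4724700} \approx -0.00035325$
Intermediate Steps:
$D = -2832$ ($D = 3 + 35 \left(62 - 143\right) = 3 + 35 \left(-81\right) = 3 - 2835 = -2832$)
$\frac{1}{\frac{18768 + p}{a{\left(-109,-133 \right)} + 35222} + D} = \frac{1}{\frac{18768 + 21300}{-173 + 35222} - 2832} = \frac{1}{\frac{40068}{35049} - 2832} = \frac{1}{40068 \cdot \frac{1}{35049} - 2832} = \frac{1}{\frac{1908}{1669} - 2832} = \frac{1}{- \frac{4724700}{1669}} = - \frac{1669}{4724700}$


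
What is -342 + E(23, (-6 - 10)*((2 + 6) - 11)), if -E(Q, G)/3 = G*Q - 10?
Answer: -3624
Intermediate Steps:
E(Q, G) = 30 - 3*G*Q (E(Q, G) = -3*(G*Q - 10) = -3*(-10 + G*Q) = 30 - 3*G*Q)
-342 + E(23, (-6 - 10)*((2 + 6) - 11)) = -342 + (30 - 3*(-6 - 10)*((2 + 6) - 11)*23) = -342 + (30 - 3*(-16*(8 - 11))*23) = -342 + (30 - 3*(-16*(-3))*23) = -342 + (30 - 3*48*23) = -342 + (30 - 3312) = -342 - 3282 = -3624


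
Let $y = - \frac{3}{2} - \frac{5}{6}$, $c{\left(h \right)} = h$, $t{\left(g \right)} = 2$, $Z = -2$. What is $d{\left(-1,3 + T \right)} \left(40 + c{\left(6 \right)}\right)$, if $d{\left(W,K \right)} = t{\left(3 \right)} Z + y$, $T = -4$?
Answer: $- \frac{874}{3} \approx -291.33$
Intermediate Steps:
$y = - \frac{7}{3}$ ($y = \left(-3\right) \frac{1}{2} - \frac{5}{6} = - \frac{3}{2} - \frac{5}{6} = - \frac{7}{3} \approx -2.3333$)
$d{\left(W,K \right)} = - \frac{19}{3}$ ($d{\left(W,K \right)} = 2 \left(-2\right) - \frac{7}{3} = -4 - \frac{7}{3} = - \frac{19}{3}$)
$d{\left(-1,3 + T \right)} \left(40 + c{\left(6 \right)}\right) = - \frac{19 \left(40 + 6\right)}{3} = \left(- \frac{19}{3}\right) 46 = - \frac{874}{3}$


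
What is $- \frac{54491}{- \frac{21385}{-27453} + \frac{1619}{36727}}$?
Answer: $- \frac{54941440642521}{829853302} \approx -66206.0$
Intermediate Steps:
$- \frac{54491}{- \frac{21385}{-27453} + \frac{1619}{36727}} = - \frac{54491}{\left(-21385\right) \left(- \frac{1}{27453}\right) + 1619 \cdot \frac{1}{36727}} = - \frac{54491}{\frac{21385}{27453} + \frac{1619}{36727}} = - \frac{54491}{\frac{829853302}{1008266331}} = \left(-54491\right) \frac{1008266331}{829853302} = - \frac{54941440642521}{829853302}$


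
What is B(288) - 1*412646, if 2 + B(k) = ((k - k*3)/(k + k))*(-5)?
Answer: -412643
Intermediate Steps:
B(k) = 3 (B(k) = -2 + ((k - k*3)/(k + k))*(-5) = -2 + ((k - 3*k)/((2*k)))*(-5) = -2 + ((-2*k)*(1/(2*k)))*(-5) = -2 - 1*(-5) = -2 + 5 = 3)
B(288) - 1*412646 = 3 - 1*412646 = 3 - 412646 = -412643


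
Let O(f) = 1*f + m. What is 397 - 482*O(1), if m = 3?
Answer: -1531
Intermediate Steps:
O(f) = 3 + f (O(f) = 1*f + 3 = f + 3 = 3 + f)
397 - 482*O(1) = 397 - 482*(3 + 1) = 397 - 482*4 = 397 - 1928 = -1531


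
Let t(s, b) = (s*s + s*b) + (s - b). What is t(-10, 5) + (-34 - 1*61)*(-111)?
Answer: 10580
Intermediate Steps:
t(s, b) = s + s² - b + b*s (t(s, b) = (s² + b*s) + (s - b) = s + s² - b + b*s)
t(-10, 5) + (-34 - 1*61)*(-111) = (-10 + (-10)² - 1*5 + 5*(-10)) + (-34 - 1*61)*(-111) = (-10 + 100 - 5 - 50) + (-34 - 61)*(-111) = 35 - 95*(-111) = 35 + 10545 = 10580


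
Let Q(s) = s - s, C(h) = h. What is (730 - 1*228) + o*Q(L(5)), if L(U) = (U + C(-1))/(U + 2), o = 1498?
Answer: 502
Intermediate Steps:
L(U) = (-1 + U)/(2 + U) (L(U) = (U - 1)/(U + 2) = (-1 + U)/(2 + U))
Q(s) = 0
(730 - 1*228) + o*Q(L(5)) = (730 - 1*228) + 1498*0 = (730 - 228) + 0 = 502 + 0 = 502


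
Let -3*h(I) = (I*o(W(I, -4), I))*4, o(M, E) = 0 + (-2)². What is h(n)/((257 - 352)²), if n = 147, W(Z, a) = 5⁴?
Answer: -784/9025 ≈ -0.086870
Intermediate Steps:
W(Z, a) = 625
o(M, E) = 4 (o(M, E) = 0 + 4 = 4)
h(I) = -16*I/3 (h(I) = -I*4*4/3 = -4*I*4/3 = -16*I/3)
h(n)/((257 - 352)²) = (-16/3*147)/((257 - 352)²) = -784/((-95)²) = -784/9025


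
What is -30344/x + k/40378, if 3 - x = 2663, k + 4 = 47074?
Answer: 168804529/13425685 ≈ 12.573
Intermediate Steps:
k = 47070 (k = -4 + 47074 = 47070)
x = -2660 (x = 3 - 1*2663 = 3 - 2663 = -2660)
-30344/x + k/40378 = -30344/(-2660) + 47070/40378 = -30344*(-1/2660) + 47070*(1/40378) = 7586/665 + 23535/20189 = 168804529/13425685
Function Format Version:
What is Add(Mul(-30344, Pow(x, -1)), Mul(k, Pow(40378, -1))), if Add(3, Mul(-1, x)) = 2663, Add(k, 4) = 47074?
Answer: Rational(168804529, 13425685) ≈ 12.573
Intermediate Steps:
k = 47070 (k = Add(-4, 47074) = 47070)
x = -2660 (x = Add(3, Mul(-1, 2663)) = Add(3, -2663) = -2660)
Add(Mul(-30344, Pow(x, -1)), Mul(k, Pow(40378, -1))) = Add(Mul(-30344, Pow(-2660, -1)), Mul(47070, Pow(40378, -1))) = Add(Mul(-30344, Rational(-1, 2660)), Mul(47070, Rational(1, 40378))) = Add(Rational(7586, 665), Rational(23535, 20189)) = Rational(168804529, 13425685)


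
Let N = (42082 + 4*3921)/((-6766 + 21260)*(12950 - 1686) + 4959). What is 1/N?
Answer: 163265375/57766 ≈ 2826.3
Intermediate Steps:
N = 57766/163265375 (N = (42082 + 15684)/(14494*11264 + 4959) = 57766/(163260416 + 4959) = 57766/163265375 ≈ 0.00035382)
1/N = 1/(57766/163265375) = 163265375/57766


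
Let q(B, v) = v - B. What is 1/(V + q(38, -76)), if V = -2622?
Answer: -1/2736 ≈ -0.00036550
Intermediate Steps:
1/(V + q(38, -76)) = 1/(-2622 + (-76 - 1*38)) = 1/(-2622 + (-76 - 38)) = 1/(-2622 - 114) = 1/(-2736) = -1/2736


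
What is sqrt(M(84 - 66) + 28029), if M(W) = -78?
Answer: 11*sqrt(231) ≈ 167.19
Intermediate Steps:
sqrt(M(84 - 66) + 28029) = sqrt(-78 + 28029) = sqrt(27951) = 11*sqrt(231)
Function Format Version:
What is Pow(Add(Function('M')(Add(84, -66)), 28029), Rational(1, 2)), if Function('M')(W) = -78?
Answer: Mul(11, Pow(231, Rational(1, 2))) ≈ 167.19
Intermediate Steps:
Pow(Add(Function('M')(Add(84, -66)), 28029), Rational(1, 2)) = Pow(Add(-78, 28029), Rational(1, 2)) = Pow(27951, Rational(1, 2)) = Mul(11, Pow(231, Rational(1, 2)))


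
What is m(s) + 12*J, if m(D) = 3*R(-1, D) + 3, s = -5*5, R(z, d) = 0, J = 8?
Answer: 99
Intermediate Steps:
s = -25
m(D) = 3 (m(D) = 3*0 + 3 = 0 + 3 = 3)
m(s) + 12*J = 3 + 12*8 = 3 + 96 = 99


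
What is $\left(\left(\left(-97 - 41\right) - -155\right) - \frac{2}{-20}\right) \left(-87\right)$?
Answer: $- \frac{14877}{10} \approx -1487.7$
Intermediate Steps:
$\left(\left(\left(-97 - 41\right) - -155\right) - \frac{2}{-20}\right) \left(-87\right) = \left(\left(-138 + 155\right) - - \frac{1}{10}\right) \left(-87\right) = \left(17 + \frac{1}{10}\right) \left(-87\right) = \frac{171}{10} \left(-87\right) = - \frac{14877}{10}$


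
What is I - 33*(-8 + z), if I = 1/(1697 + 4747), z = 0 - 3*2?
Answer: 2977129/6444 ≈ 462.00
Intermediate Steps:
z = -6 (z = 0 - 6 = -6)
I = 1/6444 ≈ 0.00015518
I - 33*(-8 + z) = 1/6444 - 33*(-8 - 6) = 1/6444 - 33*(-14) = 1/6444 - 1*(-462) = 1/6444 + 462 = 2977129/6444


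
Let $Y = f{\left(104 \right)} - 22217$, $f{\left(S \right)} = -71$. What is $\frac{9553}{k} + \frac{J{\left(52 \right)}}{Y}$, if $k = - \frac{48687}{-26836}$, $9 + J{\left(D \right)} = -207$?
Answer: $\frac{714232276637}{135641982} \approx 5265.6$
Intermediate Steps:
$J{\left(D \right)} = -216$ ($J{\left(D \right)} = -9 - 207 = -216$)
$k = \frac{48687}{26836}$ ($k = \left(-48687\right) \left(- \frac{1}{26836}\right) = \frac{48687}{26836} \approx 1.8142$)
$Y = -22288$ ($Y = -71 - 22217 = -22288$)
$\frac{9553}{k} + \frac{J{\left(52 \right)}}{Y} = \frac{9553}{\frac{48687}{26836}} - \frac{216}{-22288} = 9553 \cdot \frac{26836}{48687} - - \frac{27}{2786} = \frac{256364308}{48687} + \frac{27}{2786} = \frac{714232276637}{135641982}$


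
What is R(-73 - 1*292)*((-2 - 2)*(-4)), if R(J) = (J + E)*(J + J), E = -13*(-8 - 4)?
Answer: 2441120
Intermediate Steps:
E = 156 (E = -13*(-12) = 156)
R(J) = 2*J*(156 + J) (R(J) = (J + 156)*(J + J) = (156 + J)*(2*J) = 2*J*(156 + J))
R(-73 - 1*292)*((-2 - 2)*(-4)) = (2*(-73 - 1*292)*(156 + (-73 - 1*292)))*((-2 - 2)*(-4)) = (2*(-73 - 292)*(156 + (-73 - 292)))*(-4*(-4)) = (2*(-365)*(156 - 365))*16 = (2*(-365)*(-209))*16 = 152570*16 = 2441120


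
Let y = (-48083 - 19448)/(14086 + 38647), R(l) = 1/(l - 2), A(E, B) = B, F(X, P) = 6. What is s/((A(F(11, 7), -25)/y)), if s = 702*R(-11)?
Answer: -3646674/1318325 ≈ -2.7661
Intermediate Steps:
R(l) = 1/(-2 + l)
y = -67531/52733 ≈ -1.2806
s = -54 (s = 702/(-2 - 11) = 702/(-13) = 702*(-1/13) = -54)
s/((A(F(11, 7), -25)/y)) = -54/((-25/(-67531/52733))) = -54/((-25*(-52733/67531))) = -54/1318325/67531 = -54*67531/1318325 = -3646674/1318325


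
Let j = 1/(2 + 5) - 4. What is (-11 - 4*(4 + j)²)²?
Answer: 294849/2401 ≈ 122.80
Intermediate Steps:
j = -27/7 (j = 1/7 - 4 = ⅐ - 4 = -27/7 ≈ -3.8571)
(-11 - 4*(4 + j)²)² = (-11 - 4*(4 - 27/7)²)² = (-11 - 4*(⅐)²)² = (-11 - 4*1/49)² = (-11 - 4/49)² = (-543/49)² = 294849/2401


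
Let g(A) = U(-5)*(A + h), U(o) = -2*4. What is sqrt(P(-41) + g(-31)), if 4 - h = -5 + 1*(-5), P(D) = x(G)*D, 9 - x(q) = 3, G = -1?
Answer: I*sqrt(110) ≈ 10.488*I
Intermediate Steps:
x(q) = 6 (x(q) = 9 - 1*3 = 9 - 3 = 6)
U(o) = -8
P(D) = 6*D
h = 14 (h = 4 - (-5 + 1*(-5)) = 4 - (-5 - 5) = 4 - 1*(-10) = 4 + 10 = 14)
g(A) = -112 - 8*A (g(A) = -8*(A + 14) = -8*(14 + A) = -112 - 8*A)
sqrt(P(-41) + g(-31)) = sqrt(6*(-41) + (-112 - 8*(-31))) = sqrt(-246 + (-112 + 248)) = sqrt(-246 + 136) = sqrt(-110) = I*sqrt(110)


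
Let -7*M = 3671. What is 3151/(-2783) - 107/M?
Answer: -412298/444191 ≈ -0.92820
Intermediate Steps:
M = -3671/7 (M = -⅐*3671 = -3671/7 ≈ -524.43)
3151/(-2783) - 107/M = 3151/(-2783) - 107/(-3671/7) = 3151*(-1/2783) - 107*(-7/3671) = -137/121 + 749/3671 = -412298/444191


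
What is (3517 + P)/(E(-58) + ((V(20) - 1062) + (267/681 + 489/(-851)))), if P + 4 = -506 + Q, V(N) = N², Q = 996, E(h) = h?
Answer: -773287531/139122704 ≈ -5.5583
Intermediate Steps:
P = 486 (P = -4 + (-506 + 996) = -4 + 490 = 486)
(3517 + P)/(E(-58) + ((V(20) - 1062) + (267/681 + 489/(-851)))) = (3517 + 486)/(-58 + ((20² - 1062) + (267/681 + 489/(-851)))) = 4003/(-58 + ((400 - 1062) + (267*(1/681) + 489*(-1/851)))) = 4003/(-58 + (-662 + (89/227 - 489/851))) = 4003/(-58 + (-662 - 35264/193177)) = 4003/(-58 - 127918438/193177) = 4003/(-139122704/193177) = 4003*(-193177/139122704) = -773287531/139122704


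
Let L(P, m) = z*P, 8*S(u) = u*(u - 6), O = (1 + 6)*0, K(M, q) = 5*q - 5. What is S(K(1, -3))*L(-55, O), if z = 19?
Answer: -67925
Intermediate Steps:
K(M, q) = -5 + 5*q
O = 0 (O = 7*0 = 0)
S(u) = u*(-6 + u)/8 (S(u) = (u*(u - 6))/8 = (u*(-6 + u))/8 = u*(-6 + u)/8)
L(P, m) = 19*P
S(K(1, -3))*L(-55, O) = ((-5 + 5*(-3))*(-6 + (-5 + 5*(-3)))/8)*(19*(-55)) = ((-5 - 15)*(-6 + (-5 - 15))/8)*(-1045) = ((⅛)*(-20)*(-6 - 20))*(-1045) = ((⅛)*(-20)*(-26))*(-1045) = 65*(-1045) = -67925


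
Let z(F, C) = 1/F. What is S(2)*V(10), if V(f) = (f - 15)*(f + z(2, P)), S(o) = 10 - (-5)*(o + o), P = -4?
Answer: -1575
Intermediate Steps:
S(o) = 10 + 10*o (S(o) = 10 - (-5)*2*o = 10 - (-10)*o = 10 + 10*o)
V(f) = (1/2 + f)*(-15 + f) (V(f) = (f - 15)*(f + 1/2) = (-15 + f)*(f + 1/2) = (-15 + f)*(1/2 + f) = (1/2 + f)*(-15 + f))
S(2)*V(10) = (10 + 10*2)*(-15/2 + 10**2 - 29/2*10) = (10 + 20)*(-15/2 + 100 - 145) = 30*(-105/2) = -1575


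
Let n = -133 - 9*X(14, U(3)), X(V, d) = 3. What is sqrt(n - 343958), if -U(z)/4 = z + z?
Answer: I*sqrt(344118) ≈ 586.62*I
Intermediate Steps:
U(z) = -8*z (U(z) = -4*(z + z) = -8*z)
n = -160 (n = -133 - 9*3 = -133 - 27 = -160)
sqrt(n - 343958) = sqrt(-160 - 343958) = sqrt(-344118) = I*sqrt(344118)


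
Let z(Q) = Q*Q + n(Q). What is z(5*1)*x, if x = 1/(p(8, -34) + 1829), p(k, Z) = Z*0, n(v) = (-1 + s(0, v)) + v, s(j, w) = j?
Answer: 29/1829 ≈ 0.015856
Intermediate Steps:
n(v) = -1 + v (n(v) = (-1 + 0) + v = -1 + v)
p(k, Z) = 0
z(Q) = -1 + Q + Q² (z(Q) = Q*Q + (-1 + Q) = Q² + (-1 + Q) = -1 + Q + Q²)
x = 1/1829 (x = 1/(0 + 1829) = 1/1829 ≈ 0.00054675)
z(5*1)*x = (-1 + 5*1 + (5*1)²)*(1/1829) = (-1 + 5 + 5²)*(1/1829) = (-1 + 5 + 25)*(1/1829) = 29*(1/1829) = 29/1829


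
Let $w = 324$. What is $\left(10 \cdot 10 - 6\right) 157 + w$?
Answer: $15082$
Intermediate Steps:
$\left(10 \cdot 10 - 6\right) 157 + w = \left(10 \cdot 10 - 6\right) 157 + 324 = \left(100 - 6\right) 157 + 324 = 94 \cdot 157 + 324 = 14758 + 324 = 15082$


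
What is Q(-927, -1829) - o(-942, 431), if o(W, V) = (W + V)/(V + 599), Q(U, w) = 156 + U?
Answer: -793619/1030 ≈ -770.50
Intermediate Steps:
o(W, V) = (V + W)/(599 + V)
Q(-927, -1829) - o(-942, 431) = (156 - 927) - (431 - 942)/(599 + 431) = -771 - (-511)/1030 = -771 - 1*(-511/1030) = -771 + 511/1030 = -793619/1030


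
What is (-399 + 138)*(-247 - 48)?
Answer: 76995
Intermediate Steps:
(-399 + 138)*(-247 - 48) = -261*(-295) = 76995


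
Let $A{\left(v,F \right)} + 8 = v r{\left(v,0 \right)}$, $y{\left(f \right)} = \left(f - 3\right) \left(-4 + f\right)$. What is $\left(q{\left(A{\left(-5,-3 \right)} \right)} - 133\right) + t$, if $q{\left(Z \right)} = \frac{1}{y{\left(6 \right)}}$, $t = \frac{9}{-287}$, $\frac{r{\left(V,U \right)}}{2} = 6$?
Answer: $- \frac{228793}{1722} \approx -132.86$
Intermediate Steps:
$y{\left(f \right)} = \left(-4 + f\right) \left(-3 + f\right)$ ($y{\left(f \right)} = \left(-3 + f\right) \left(-4 + f\right) = \left(-4 + f\right) \left(-3 + f\right)$)
$r{\left(V,U \right)} = 12$ ($r{\left(V,U \right)} = 2 \cdot 6 = 12$)
$t = - \frac{9}{287}$ ($t = 9 \left(- \frac{1}{287}\right) = - \frac{9}{287} \approx -0.031359$)
$A{\left(v,F \right)} = -8 + 12 v$ ($A{\left(v,F \right)} = -8 + v 12 = -8 + 12 v$)
$q{\left(Z \right)} = \frac{1}{6}$ ($q{\left(Z \right)} = \frac{1}{12 + 6^{2} - 42} = \frac{1}{12 + 36 - 42} = \frac{1}{6}$)
$\left(q{\left(A{\left(-5,-3 \right)} \right)} - 133\right) + t = \left(\frac{1}{6} - 133\right) - \frac{9}{287} = - \frac{797}{6} - \frac{9}{287} = - \frac{228793}{1722}$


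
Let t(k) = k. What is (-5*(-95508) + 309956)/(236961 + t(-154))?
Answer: 787496/236807 ≈ 3.3255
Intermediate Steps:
(-5*(-95508) + 309956)/(236961 + t(-154)) = (-5*(-95508) + 309956)/(236961 - 154) = (477540 + 309956)/236807 = 787496*(1/236807) = 787496/236807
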